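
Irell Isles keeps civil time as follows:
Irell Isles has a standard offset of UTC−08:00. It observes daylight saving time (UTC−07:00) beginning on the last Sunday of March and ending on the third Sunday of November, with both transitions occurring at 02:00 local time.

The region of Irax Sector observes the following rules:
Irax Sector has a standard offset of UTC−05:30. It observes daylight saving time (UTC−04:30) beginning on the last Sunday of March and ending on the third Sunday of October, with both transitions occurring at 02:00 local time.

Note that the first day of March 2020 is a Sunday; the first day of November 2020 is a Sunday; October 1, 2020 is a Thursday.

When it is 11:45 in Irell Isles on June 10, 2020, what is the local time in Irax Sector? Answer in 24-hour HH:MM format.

1 March 2020 is a Sunday, so Sundays fall on 1, 8, 15, 22, 29; the last is March 29.
1 November 2020 is a Sunday, so the first Sunday is November 1 and the third is November 15.
June 10, 2020 lies within the daylight-saving period (29 March – 15 November), so Irell Isles is on daylight time, UTC−07:00.
11:45 Irell Isles + 7h = 18:45 UTC.
1 March 2020 is a Sunday, so Sundays fall on 1, 8, 15, 22, 29; the last is March 29.
1 October 2020 is a Thursday, so the first Sunday is October 4 and the third is October 18.
At the standard offset (UTC−05:30), 18:45 UTC − 5h30m = 13:15 Irax Sector standard time.
The standard-time date in Irax Sector, June 10, 2020, lies within the daylight-saving period (29 March – 18 October), so Irax Sector is on daylight time, UTC−04:30.
18:45 UTC − 4h30m = 14:15 Irax Sector.

14:15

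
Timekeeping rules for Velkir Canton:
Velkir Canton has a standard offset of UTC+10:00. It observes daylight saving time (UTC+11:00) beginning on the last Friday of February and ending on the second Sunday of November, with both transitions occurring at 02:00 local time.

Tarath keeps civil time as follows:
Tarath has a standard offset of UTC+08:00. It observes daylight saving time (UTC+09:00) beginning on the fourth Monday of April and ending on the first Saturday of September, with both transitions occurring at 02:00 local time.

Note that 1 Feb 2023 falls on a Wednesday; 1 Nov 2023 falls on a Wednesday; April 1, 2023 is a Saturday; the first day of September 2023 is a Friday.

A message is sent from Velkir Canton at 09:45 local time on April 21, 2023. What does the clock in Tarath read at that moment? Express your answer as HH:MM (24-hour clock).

06:45

1 February 2023 is a Wednesday, so Fridays fall on 3, 10, 17, 24; the last is February 24.
1 November 2023 is a Wednesday, so the first Sunday is November 5 and the second is November 12.
Daylight saving runs 24 February – 12 November; April 21, 2023 is inside that window, so Velkir Canton is at UTC+11:00.
09:45 Velkir Canton − 11h = 22:45 UTC (rolling into the previous day, 20 April 2023).
1 April 2023 is a Saturday, so the first Monday is April 3 and the fourth is April 24.
1 September 2023 is a Friday, so the first Saturday is September 2.
At the standard offset (UTC+08:00), 22:45 UTC + 8h = 06:45 Tarath standard time (rolling into the next day, 21 April 2023).
Daylight saving runs 24 April – 2 September; the standard-time date in Tarath, April 21, 2023, is outside that window, so Tarath is on standard time at UTC+08:00.
22:45 UTC + 8h = 06:45 Tarath (rolling into the next day, 21 April 2023).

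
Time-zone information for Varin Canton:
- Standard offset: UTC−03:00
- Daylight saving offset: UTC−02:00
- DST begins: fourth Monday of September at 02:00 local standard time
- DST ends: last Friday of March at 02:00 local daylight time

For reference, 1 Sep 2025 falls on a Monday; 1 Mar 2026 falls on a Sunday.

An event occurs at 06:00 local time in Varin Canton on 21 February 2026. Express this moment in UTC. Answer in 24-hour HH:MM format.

1 September 2025 is a Monday, so the first Monday is September 1 and the fourth is September 22.
1 March 2026 is a Sunday, so Fridays fall on 6, 13, 20, 27; the last is March 27.
21 February 2026 falls between 22 September 2025 and 27 March 2026, so daylight saving is in effect and Varin Canton is at UTC−02:00.
06:00 local + 2h = 08:00 UTC.

08:00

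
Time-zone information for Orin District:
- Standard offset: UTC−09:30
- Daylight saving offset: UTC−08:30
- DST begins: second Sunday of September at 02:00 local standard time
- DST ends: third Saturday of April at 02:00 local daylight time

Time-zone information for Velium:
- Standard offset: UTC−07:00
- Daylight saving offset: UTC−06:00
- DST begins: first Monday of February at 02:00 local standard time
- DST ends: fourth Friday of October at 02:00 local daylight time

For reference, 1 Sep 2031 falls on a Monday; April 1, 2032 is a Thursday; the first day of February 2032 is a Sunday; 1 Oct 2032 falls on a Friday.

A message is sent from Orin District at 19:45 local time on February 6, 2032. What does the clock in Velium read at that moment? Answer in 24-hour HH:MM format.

22:15

1 September 2031 is a Monday, so the first Sunday is September 7 and the second is September 14.
1 April 2032 is a Thursday, so the first Saturday is April 3 and the third is April 17.
February 6, 2032 lies within the daylight-saving period (14 September 2031 – 17 April 2032), so Orin District is on daylight time, UTC−08:30.
19:45 Orin District + 8h30m = 04:15 UTC (rolling into the next day, 7 February 2032).
1 February 2032 is a Sunday, so the first Monday is February 2.
1 October 2032 is a Friday, so the first Friday is October 1 and the fourth is October 22.
At the standard offset (UTC−07:00), 04:15 UTC − 7h = 21:15 Velium standard time (rolling into the previous day, 6 February 2032).
Daylight saving runs 2 February – 22 October; the standard-time date in Velium, February 6, 2032, is inside that window, so Velium is at UTC−06:00.
04:15 UTC − 6h = 22:15 Velium (rolling into the previous day, 6 February 2032).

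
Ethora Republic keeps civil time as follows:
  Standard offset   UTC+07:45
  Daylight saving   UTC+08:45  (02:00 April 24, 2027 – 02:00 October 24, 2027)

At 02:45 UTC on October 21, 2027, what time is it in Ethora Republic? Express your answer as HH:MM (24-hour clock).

At the standard offset (UTC+07:45), 02:45 UTC + 7h45m = 10:30 Ethora Republic standard time.
Daylight saving runs 24 April – 24 October; the standard-time date in Ethora Republic, October 21, 2027, is inside that window, so Ethora Republic is at UTC+08:45.
02:45 UTC + 8h45m = 11:30 local.

11:30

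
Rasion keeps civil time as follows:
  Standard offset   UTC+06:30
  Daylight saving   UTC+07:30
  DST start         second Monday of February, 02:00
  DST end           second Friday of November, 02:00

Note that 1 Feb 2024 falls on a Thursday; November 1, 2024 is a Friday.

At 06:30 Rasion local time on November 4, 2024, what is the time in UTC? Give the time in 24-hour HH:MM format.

1 February 2024 is a Thursday, so the first Monday is February 5 and the second is February 12.
1 November 2024 is a Friday, so the first Friday is November 1 and the second is November 8.
Daylight saving runs 12 February – 8 November; November 4, 2024 is inside that window, so Rasion is at UTC+07:30.
06:30 local − 7h30m = 23:00 UTC (rolling into the previous day, 3 November 2024).

23:00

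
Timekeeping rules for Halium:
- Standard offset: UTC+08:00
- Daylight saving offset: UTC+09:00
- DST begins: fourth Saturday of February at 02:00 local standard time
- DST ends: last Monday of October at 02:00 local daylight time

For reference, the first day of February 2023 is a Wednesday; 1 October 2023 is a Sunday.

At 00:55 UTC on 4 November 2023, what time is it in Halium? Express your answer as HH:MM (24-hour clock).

08:55

1 February 2023 is a Wednesday, so the first Saturday is February 4 and the fourth is February 25.
1 October 2023 is a Sunday, so Mondays fall on 2, 9, 16, 23, 30; the last is October 30.
At the standard offset (UTC+08:00), 00:55 UTC + 8h = 08:55 Halium standard time.
The standard-time date in Halium, 4 November 2023, does not fall between 25 February and 30 October, so daylight saving is not in effect and Halium is at UTC+08:00.
00:55 UTC + 8h = 08:55 local.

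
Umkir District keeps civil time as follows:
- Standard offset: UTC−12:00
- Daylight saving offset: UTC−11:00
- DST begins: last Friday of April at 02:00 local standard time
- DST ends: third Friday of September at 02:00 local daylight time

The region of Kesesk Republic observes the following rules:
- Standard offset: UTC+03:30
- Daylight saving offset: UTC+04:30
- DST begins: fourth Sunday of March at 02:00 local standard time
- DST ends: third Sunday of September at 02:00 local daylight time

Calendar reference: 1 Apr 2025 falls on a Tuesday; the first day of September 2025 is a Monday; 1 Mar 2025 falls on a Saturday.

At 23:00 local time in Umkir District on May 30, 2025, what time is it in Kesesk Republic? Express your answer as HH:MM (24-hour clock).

1 April 2025 is a Tuesday, so Fridays fall on 4, 11, 18, 25; the last is April 25.
1 September 2025 is a Monday, so the first Friday is September 5 and the third is September 19.
May 30, 2025 falls between 25 April and 19 September, so daylight saving is in effect and Umkir District is at UTC−11:00.
23:00 Umkir District + 11h = 10:00 UTC (rolling into the next day, 31 May 2025).
1 March 2025 is a Saturday, so the first Sunday is March 2 and the fourth is March 23.
1 September 2025 is a Monday, so the first Sunday is September 7 and the third is September 21.
At the standard offset (UTC+03:30), 10:00 UTC + 3h30m = 13:30 Kesesk Republic standard time.
The standard-time date in Kesesk Republic, May 31, 2025, falls between 23 March and 21 September, so daylight saving is in effect and Kesesk Republic is at UTC+04:30.
10:00 UTC + 4h30m = 14:30 Kesesk Republic.

14:30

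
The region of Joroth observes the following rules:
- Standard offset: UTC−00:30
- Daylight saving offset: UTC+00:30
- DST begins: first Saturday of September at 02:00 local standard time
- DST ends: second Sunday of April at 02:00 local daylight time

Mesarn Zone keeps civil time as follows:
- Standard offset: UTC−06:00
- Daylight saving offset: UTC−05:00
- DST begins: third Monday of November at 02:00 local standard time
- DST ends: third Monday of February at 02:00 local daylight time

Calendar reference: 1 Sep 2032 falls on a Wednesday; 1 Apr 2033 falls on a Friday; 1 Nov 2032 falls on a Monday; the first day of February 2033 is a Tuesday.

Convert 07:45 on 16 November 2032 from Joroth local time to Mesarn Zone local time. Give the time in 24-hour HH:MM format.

02:15

1 September 2032 is a Wednesday, so the first Saturday is September 4.
1 April 2033 is a Friday, so the first Sunday is April 3 and the second is April 10.
16 November 2032 lies within the daylight-saving period (4 September 2032 – 10 April 2033), so Joroth is on daylight time, UTC+00:30.
07:45 Joroth − 0h30m = 07:15 UTC.
1 November 2032 is a Monday, so the first Monday is November 1 and the third is November 15.
1 February 2033 is a Tuesday, so the first Monday is February 7 and the third is February 21.
At the standard offset (UTC−06:00), 07:15 UTC − 6h = 01:15 Mesarn Zone standard time.
The standard-time date in Mesarn Zone, 16 November 2032, lies within the daylight-saving period (15 November 2032 – 21 February 2033), so Mesarn Zone is on daylight time, UTC−05:00.
07:15 UTC − 5h = 02:15 Mesarn Zone.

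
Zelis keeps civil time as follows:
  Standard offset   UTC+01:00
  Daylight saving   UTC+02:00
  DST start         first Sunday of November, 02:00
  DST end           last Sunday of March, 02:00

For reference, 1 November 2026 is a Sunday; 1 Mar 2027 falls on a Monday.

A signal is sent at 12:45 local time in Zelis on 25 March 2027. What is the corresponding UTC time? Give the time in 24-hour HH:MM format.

10:45

1 November 2026 is a Sunday, so the first Sunday is November 1.
1 March 2027 is a Monday, so Sundays fall on 7, 14, 21, 28; the last is March 28.
Daylight saving runs 1 November 2026 – 28 March 2027; 25 March 2027 is inside that window, so Zelis is at UTC+02:00.
12:45 local − 2h = 10:45 UTC.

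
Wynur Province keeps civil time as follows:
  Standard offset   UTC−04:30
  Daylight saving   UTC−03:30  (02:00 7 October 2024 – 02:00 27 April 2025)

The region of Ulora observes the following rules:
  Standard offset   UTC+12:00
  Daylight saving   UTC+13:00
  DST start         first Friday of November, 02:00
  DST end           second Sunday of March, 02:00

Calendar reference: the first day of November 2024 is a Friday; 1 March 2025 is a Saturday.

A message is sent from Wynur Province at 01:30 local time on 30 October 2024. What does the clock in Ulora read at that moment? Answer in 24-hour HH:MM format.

17:00

30 October 2024 lies within the daylight-saving period (7 October 2024 – 27 April 2025), so Wynur Province is on daylight time, UTC−03:30.
01:30 Wynur Province + 3h30m = 05:00 UTC.
1 November 2024 is a Friday, so the first Friday is November 1.
1 March 2025 is a Saturday, so the first Sunday is March 2 and the second is March 9.
At the standard offset (UTC+12:00), 05:00 UTC + 12h = 17:00 Ulora standard time.
Daylight saving runs 1 November 2024 – 9 March 2025; the standard-time date in Ulora, 30 October 2024, is outside that window, so Ulora is on standard time at UTC+12:00.
05:00 UTC + 12h = 17:00 Ulora.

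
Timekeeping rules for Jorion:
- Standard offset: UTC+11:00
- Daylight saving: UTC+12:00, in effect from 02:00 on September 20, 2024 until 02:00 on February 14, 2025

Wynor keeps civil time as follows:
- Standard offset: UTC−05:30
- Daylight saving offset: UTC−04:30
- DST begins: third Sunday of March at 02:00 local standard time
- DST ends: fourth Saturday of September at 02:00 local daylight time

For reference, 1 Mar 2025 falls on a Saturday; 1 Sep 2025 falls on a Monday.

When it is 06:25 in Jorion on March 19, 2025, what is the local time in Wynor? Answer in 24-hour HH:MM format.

14:55

Daylight saving runs 20 September 2024 – 14 February 2025; March 19, 2025 is outside that window, so Jorion is on standard time at UTC+11:00.
06:25 Jorion − 11h = 19:25 UTC (rolling into the previous day, 18 March 2025).
1 March 2025 is a Saturday, so the first Sunday is March 2 and the third is March 16.
1 September 2025 is a Monday, so the first Saturday is September 6 and the fourth is September 27.
At the standard offset (UTC−05:30), 19:25 UTC − 5h30m = 13:55 Wynor standard time.
The standard-time date in Wynor, March 18, 2025, falls between 16 March and 27 September, so daylight saving is in effect and Wynor is at UTC−04:30.
19:25 UTC − 4h30m = 14:55 Wynor.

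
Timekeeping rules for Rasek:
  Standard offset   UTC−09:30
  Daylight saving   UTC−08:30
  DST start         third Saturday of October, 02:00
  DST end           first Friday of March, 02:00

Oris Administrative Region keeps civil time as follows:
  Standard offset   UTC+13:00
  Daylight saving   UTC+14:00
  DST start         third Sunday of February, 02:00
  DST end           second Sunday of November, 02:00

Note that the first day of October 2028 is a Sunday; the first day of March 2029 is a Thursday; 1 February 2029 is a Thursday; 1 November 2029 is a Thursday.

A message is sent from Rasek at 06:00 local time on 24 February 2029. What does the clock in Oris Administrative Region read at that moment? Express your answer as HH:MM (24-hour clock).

04:30

1 October 2028 is a Sunday, so the first Saturday is October 7 and the third is October 21.
1 March 2029 is a Thursday, so the first Friday is March 2.
Daylight saving runs 21 October 2028 – 2 March 2029; 24 February 2029 is inside that window, so Rasek is at UTC−08:30.
06:00 Rasek + 8h30m = 14:30 UTC.
1 February 2029 is a Thursday, so the first Sunday is February 4 and the third is February 18.
1 November 2029 is a Thursday, so the first Sunday is November 4 and the second is November 11.
At the standard offset (UTC+13:00), 14:30 UTC + 13h = 03:30 Oris Administrative Region standard time (rolling into the next day, 25 February 2029).
Daylight saving runs 18 February – 11 November; the standard-time date in Oris Administrative Region, 25 February 2029, is inside that window, so Oris Administrative Region is at UTC+14:00.
14:30 UTC + 14h = 04:30 Oris Administrative Region (rolling into the next day, 25 February 2029).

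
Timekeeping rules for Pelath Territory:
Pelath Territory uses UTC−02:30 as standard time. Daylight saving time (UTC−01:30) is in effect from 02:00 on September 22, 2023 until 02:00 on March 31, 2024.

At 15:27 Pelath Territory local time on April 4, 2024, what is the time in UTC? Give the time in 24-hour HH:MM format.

17:57

April 4, 2024 does not fall between 22 September 2023 and 31 March 2024, so daylight saving is not in effect and Pelath Territory is at UTC−02:30.
15:27 local + 2h30m = 17:57 UTC.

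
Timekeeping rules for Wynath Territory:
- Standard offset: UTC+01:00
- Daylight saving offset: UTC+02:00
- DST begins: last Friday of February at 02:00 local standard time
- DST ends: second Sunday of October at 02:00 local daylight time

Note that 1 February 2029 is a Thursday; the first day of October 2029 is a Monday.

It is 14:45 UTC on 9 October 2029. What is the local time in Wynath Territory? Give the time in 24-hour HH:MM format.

1 February 2029 is a Thursday, so Fridays fall on 2, 9, 16, 23; the last is February 23.
1 October 2029 is a Monday, so the first Sunday is October 7 and the second is October 14.
At the standard offset (UTC+01:00), 14:45 UTC + 1h = 15:45 Wynath Territory standard time.
The standard-time date in Wynath Territory, 9 October 2029, lies within the daylight-saving period (23 February – 14 October), so Wynath Territory is on daylight time, UTC+02:00.
14:45 UTC + 2h = 16:45 local.

16:45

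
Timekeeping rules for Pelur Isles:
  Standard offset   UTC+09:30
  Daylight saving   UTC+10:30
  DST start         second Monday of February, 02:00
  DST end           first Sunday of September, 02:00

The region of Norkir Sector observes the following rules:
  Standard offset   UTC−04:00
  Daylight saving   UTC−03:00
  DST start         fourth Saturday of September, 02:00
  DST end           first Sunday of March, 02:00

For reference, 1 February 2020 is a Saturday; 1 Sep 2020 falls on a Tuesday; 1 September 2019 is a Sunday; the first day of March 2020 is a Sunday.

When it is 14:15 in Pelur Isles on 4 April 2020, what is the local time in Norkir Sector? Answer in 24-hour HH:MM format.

23:45

1 February 2020 is a Saturday, so the first Monday is February 3 and the second is February 10.
1 September 2020 is a Tuesday, so the first Sunday is September 6.
4 April 2020 falls between 10 February and 6 September, so daylight saving is in effect and Pelur Isles is at UTC+10:30.
14:15 Pelur Isles − 10h30m = 03:45 UTC.
1 September 2019 is a Sunday, so the first Saturday is September 7 and the fourth is September 28.
1 March 2020 is a Sunday, so the first Sunday is March 1.
At the standard offset (UTC−04:00), 03:45 UTC − 4h = 23:45 Norkir Sector standard time (rolling into the previous day, 3 April 2020).
Daylight saving runs 28 September 2019 – 1 March 2020; the standard-time date in Norkir Sector, 3 April 2020, is outside that window, so Norkir Sector is on standard time at UTC−04:00.
03:45 UTC − 4h = 23:45 Norkir Sector (rolling into the previous day, 3 April 2020).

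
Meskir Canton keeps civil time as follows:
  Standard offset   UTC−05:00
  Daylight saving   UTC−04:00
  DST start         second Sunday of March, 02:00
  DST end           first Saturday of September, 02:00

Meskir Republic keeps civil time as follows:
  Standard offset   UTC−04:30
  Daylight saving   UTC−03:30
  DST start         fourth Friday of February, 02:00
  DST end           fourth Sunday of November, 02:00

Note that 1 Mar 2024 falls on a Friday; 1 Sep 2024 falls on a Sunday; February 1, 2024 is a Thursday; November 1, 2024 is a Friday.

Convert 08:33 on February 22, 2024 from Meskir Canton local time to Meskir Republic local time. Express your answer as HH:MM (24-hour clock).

1 March 2024 is a Friday, so the first Sunday is March 3 and the second is March 10.
1 September 2024 is a Sunday, so the first Saturday is September 7.
February 22, 2024 does not fall between 10 March and 7 September, so daylight saving is not in effect and Meskir Canton is at UTC−05:00.
08:33 Meskir Canton + 5h = 13:33 UTC.
1 February 2024 is a Thursday, so the first Friday is February 2 and the fourth is February 23.
1 November 2024 is a Friday, so the first Sunday is November 3 and the fourth is November 24.
At the standard offset (UTC−04:30), 13:33 UTC − 4h30m = 09:03 Meskir Republic standard time.
Daylight saving runs 23 February – 24 November; the standard-time date in Meskir Republic, February 22, 2024, is outside that window, so Meskir Republic is on standard time at UTC−04:30.
13:33 UTC − 4h30m = 09:03 Meskir Republic.

09:03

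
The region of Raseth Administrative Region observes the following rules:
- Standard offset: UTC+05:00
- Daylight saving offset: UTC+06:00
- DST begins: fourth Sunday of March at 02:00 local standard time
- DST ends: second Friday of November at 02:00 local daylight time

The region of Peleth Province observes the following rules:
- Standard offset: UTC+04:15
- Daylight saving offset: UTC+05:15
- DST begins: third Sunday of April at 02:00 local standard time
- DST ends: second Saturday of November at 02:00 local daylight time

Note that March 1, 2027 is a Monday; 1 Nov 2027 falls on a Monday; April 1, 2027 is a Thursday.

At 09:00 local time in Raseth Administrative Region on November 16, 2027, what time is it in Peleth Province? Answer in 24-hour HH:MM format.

08:15

1 March 2027 is a Monday, so the first Sunday is March 7 and the fourth is March 28.
1 November 2027 is a Monday, so the first Friday is November 5 and the second is November 12.
November 16, 2027 does not fall between 28 March and 12 November, so daylight saving is not in effect and Raseth Administrative Region is at UTC+05:00.
09:00 Raseth Administrative Region − 5h = 04:00 UTC.
1 April 2027 is a Thursday, so the first Sunday is April 4 and the third is April 18.
1 November 2027 is a Monday, so the first Saturday is November 6 and the second is November 13.
At the standard offset (UTC+04:15), 04:00 UTC + 4h15m = 08:15 Peleth Province standard time.
Daylight saving runs 18 April – 13 November; the standard-time date in Peleth Province, November 16, 2027, is outside that window, so Peleth Province is on standard time at UTC+04:15.
04:00 UTC + 4h15m = 08:15 Peleth Province.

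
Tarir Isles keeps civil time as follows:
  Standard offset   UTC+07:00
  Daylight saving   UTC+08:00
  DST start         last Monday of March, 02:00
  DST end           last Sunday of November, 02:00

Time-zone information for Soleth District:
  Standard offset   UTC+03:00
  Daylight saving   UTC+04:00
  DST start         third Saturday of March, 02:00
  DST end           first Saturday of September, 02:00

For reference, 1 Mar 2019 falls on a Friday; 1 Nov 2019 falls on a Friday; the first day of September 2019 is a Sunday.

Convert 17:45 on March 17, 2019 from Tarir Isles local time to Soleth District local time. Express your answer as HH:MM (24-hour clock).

1 March 2019 is a Friday, so Mondays fall on 4, 11, 18, 25; the last is March 25.
1 November 2019 is a Friday, so Sundays fall on 3, 10, 17, 24; the last is November 24.
Daylight saving runs 25 March – 24 November; March 17, 2019 is outside that window, so Tarir Isles is on standard time at UTC+07:00.
17:45 Tarir Isles − 7h = 10:45 UTC.
1 March 2019 is a Friday, so the first Saturday is March 2 and the third is March 16.
1 September 2019 is a Sunday, so the first Saturday is September 7.
At the standard offset (UTC+03:00), 10:45 UTC + 3h = 13:45 Soleth District standard time.
The standard-time date in Soleth District, March 17, 2019, falls between 16 March and 7 September, so daylight saving is in effect and Soleth District is at UTC+04:00.
10:45 UTC + 4h = 14:45 Soleth District.

14:45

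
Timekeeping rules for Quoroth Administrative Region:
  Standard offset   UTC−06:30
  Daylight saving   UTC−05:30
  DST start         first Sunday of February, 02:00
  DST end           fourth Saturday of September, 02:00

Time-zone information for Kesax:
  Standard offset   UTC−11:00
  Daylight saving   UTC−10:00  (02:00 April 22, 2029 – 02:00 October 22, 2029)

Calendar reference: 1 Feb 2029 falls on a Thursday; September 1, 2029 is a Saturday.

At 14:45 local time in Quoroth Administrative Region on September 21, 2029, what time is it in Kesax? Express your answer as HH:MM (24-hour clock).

1 February 2029 is a Thursday, so the first Sunday is February 4.
1 September 2029 is a Saturday, so the first Saturday is September 1 and the fourth is September 22.
September 21, 2029 lies within the daylight-saving period (4 February – 22 September), so Quoroth Administrative Region is on daylight time, UTC−05:30.
14:45 Quoroth Administrative Region + 5h30m = 20:15 UTC.
At the standard offset (UTC−11:00), 20:15 UTC − 11h = 09:15 Kesax standard time.
Daylight saving runs 22 April – 22 October; the standard-time date in Kesax, September 21, 2029, is inside that window, so Kesax is at UTC−10:00.
20:15 UTC − 10h = 10:15 Kesax.

10:15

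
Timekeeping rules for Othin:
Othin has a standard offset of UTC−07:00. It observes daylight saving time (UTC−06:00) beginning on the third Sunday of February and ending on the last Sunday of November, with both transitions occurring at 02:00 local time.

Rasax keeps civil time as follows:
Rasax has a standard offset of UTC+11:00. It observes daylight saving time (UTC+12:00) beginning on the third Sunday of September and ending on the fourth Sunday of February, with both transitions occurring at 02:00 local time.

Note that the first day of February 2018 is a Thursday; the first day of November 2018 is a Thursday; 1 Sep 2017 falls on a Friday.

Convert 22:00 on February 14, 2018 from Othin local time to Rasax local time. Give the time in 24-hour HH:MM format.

17:00

1 February 2018 is a Thursday, so the first Sunday is February 4 and the third is February 18.
1 November 2018 is a Thursday, so Sundays fall on 4, 11, 18, 25; the last is November 25.
February 14, 2018 does not fall between 18 February and 25 November, so daylight saving is not in effect and Othin is at UTC−07:00.
22:00 Othin + 7h = 05:00 UTC (rolling into the next day, 15 February 2018).
1 September 2017 is a Friday, so the first Sunday is September 3 and the third is September 17.
1 February 2018 is a Thursday, so the first Sunday is February 4 and the fourth is February 25.
At the standard offset (UTC+11:00), 05:00 UTC + 11h = 16:00 Rasax standard time.
The standard-time date in Rasax, February 15, 2018, lies within the daylight-saving period (17 September 2017 – 25 February 2018), so Rasax is on daylight time, UTC+12:00.
05:00 UTC + 12h = 17:00 Rasax.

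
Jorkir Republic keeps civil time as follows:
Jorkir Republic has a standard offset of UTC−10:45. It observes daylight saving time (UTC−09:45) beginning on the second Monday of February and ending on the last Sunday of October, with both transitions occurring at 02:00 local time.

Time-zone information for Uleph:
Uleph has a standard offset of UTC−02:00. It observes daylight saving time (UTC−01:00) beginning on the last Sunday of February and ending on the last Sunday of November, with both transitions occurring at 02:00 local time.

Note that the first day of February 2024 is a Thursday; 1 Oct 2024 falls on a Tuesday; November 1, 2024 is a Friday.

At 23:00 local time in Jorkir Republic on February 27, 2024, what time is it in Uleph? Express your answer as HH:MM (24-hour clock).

07:45

1 February 2024 is a Thursday, so the first Monday is February 5 and the second is February 12.
1 October 2024 is a Tuesday, so Sundays fall on 6, 13, 20, 27; the last is October 27.
February 27, 2024 lies within the daylight-saving period (12 February – 27 October), so Jorkir Republic is on daylight time, UTC−09:45.
23:00 Jorkir Republic + 9h45m = 08:45 UTC (rolling into the next day, 28 February 2024).
1 February 2024 is a Thursday, so Sundays fall on 4, 11, 18, 25; the last is February 25.
1 November 2024 is a Friday, so Sundays fall on 3, 10, 17, 24; the last is November 24.
At the standard offset (UTC−02:00), 08:45 UTC − 2h = 06:45 Uleph standard time.
The standard-time date in Uleph, February 28, 2024, lies within the daylight-saving period (25 February – 24 November), so Uleph is on daylight time, UTC−01:00.
08:45 UTC − 1h = 07:45 Uleph.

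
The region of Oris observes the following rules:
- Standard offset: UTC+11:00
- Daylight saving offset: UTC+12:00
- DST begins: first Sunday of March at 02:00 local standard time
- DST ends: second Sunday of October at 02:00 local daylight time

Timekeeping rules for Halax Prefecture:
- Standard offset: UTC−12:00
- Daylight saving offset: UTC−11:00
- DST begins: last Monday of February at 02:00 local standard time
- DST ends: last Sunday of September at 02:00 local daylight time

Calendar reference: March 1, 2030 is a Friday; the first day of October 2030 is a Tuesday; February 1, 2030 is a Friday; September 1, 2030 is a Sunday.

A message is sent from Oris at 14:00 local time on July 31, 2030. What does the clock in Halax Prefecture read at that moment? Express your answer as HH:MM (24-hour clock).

1 March 2030 is a Friday, so the first Sunday is March 3.
1 October 2030 is a Tuesday, so the first Sunday is October 6 and the second is October 13.
Daylight saving runs 3 March – 13 October; July 31, 2030 is inside that window, so Oris is at UTC+12:00.
14:00 Oris − 12h = 02:00 UTC.
1 February 2030 is a Friday, so Mondays fall on 4, 11, 18, 25; the last is February 25.
1 September 2030 is a Sunday, so Sundays fall on 1, 8, 15, 22, 29; the last is September 29.
At the standard offset (UTC−12:00), 02:00 UTC − 12h = 14:00 Halax Prefecture standard time (rolling into the previous day, 30 July 2030).
Daylight saving runs 25 February – 29 September; the standard-time date in Halax Prefecture, July 30, 2030, is inside that window, so Halax Prefecture is at UTC−11:00.
02:00 UTC − 11h = 15:00 Halax Prefecture (rolling into the previous day, 30 July 2030).

15:00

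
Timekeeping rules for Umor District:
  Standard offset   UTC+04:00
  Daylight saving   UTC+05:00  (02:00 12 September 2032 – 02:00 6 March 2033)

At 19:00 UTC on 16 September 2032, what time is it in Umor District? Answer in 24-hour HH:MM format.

At the standard offset (UTC+04:00), 19:00 UTC + 4h = 23:00 Umor District standard time.
Daylight saving runs 12 September 2032 – 6 March 2033; the standard-time date in Umor District, 16 September 2032, is inside that window, so Umor District is at UTC+05:00.
19:00 UTC + 5h = 00:00 local (rolling into the next day, 17 September 2032).

00:00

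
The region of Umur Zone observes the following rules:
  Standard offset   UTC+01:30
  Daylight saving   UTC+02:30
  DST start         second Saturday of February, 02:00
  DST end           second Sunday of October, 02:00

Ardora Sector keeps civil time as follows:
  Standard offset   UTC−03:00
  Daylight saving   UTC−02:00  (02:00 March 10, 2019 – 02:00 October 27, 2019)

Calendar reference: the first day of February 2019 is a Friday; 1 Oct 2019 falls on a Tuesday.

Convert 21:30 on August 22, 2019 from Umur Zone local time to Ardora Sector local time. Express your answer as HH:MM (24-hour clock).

1 February 2019 is a Friday, so the first Saturday is February 2 and the second is February 9.
1 October 2019 is a Tuesday, so the first Sunday is October 6 and the second is October 13.
Daylight saving runs 9 February – 13 October; August 22, 2019 is inside that window, so Umur Zone is at UTC+02:30.
21:30 Umur Zone − 2h30m = 19:00 UTC.
At the standard offset (UTC−03:00), 19:00 UTC − 3h = 16:00 Ardora Sector standard time.
The standard-time date in Ardora Sector, August 22, 2019, lies within the daylight-saving period (10 March – 27 October), so Ardora Sector is on daylight time, UTC−02:00.
19:00 UTC − 2h = 17:00 Ardora Sector.

17:00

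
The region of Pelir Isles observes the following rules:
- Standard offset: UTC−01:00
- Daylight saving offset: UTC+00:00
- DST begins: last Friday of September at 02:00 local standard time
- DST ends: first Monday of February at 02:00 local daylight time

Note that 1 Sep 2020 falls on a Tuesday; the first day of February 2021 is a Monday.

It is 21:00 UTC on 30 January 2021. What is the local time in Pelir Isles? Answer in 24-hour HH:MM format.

21:00

1 September 2020 is a Tuesday, so Fridays fall on 4, 11, 18, 25; the last is September 25.
1 February 2021 is a Monday, so the first Monday is February 1.
At the standard offset (UTC−01:00), 21:00 UTC − 1h = 20:00 Pelir Isles standard time.
The standard-time date in Pelir Isles, 30 January 2021, lies within the daylight-saving period (25 September 2020 – 1 February 2021), so Pelir Isles is on daylight time, UTC+00:00.
21:00 UTC + 0h = 21:00 local.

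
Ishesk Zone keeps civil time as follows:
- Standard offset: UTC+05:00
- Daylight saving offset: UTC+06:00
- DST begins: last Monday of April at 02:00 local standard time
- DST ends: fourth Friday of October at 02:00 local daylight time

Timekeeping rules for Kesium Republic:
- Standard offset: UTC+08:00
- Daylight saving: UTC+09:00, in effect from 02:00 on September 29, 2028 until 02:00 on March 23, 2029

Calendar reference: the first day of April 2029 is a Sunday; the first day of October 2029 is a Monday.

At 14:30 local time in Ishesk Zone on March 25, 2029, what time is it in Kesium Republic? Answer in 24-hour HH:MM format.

1 April 2029 is a Sunday, so Mondays fall on 2, 9, 16, 23, 30; the last is April 30.
1 October 2029 is a Monday, so the first Friday is October 5 and the fourth is October 26.
Daylight saving runs 30 April – 26 October; March 25, 2029 is outside that window, so Ishesk Zone is on standard time at UTC+05:00.
14:30 Ishesk Zone − 5h = 09:30 UTC.
At the standard offset (UTC+08:00), 09:30 UTC + 8h = 17:30 Kesium Republic standard time.
Daylight saving runs 29 September 2028 – 23 March 2029; the standard-time date in Kesium Republic, March 25, 2029, is outside that window, so Kesium Republic is on standard time at UTC+08:00.
09:30 UTC + 8h = 17:30 Kesium Republic.

17:30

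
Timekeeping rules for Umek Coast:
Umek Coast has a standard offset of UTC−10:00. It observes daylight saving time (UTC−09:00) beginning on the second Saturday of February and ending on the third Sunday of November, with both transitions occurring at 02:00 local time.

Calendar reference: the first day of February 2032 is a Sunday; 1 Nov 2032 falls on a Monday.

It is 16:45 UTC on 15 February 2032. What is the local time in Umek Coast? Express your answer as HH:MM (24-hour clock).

1 February 2032 is a Sunday, so the first Saturday is February 7 and the second is February 14.
1 November 2032 is a Monday, so the first Sunday is November 7 and the third is November 21.
At the standard offset (UTC−10:00), 16:45 UTC − 10h = 06:45 Umek Coast standard time.
The standard-time date in Umek Coast, 15 February 2032, falls between 14 February and 21 November, so daylight saving is in effect and Umek Coast is at UTC−09:00.
16:45 UTC − 9h = 07:45 local.

07:45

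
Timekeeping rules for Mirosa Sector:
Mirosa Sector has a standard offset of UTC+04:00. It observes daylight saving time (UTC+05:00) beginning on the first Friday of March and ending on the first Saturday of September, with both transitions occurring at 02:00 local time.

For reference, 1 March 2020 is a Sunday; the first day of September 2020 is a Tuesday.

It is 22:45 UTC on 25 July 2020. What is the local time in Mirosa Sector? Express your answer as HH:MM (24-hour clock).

03:45

1 March 2020 is a Sunday, so the first Friday is March 6.
1 September 2020 is a Tuesday, so the first Saturday is September 5.
At the standard offset (UTC+04:00), 22:45 UTC + 4h = 02:45 Mirosa Sector standard time (rolling into the next day, 26 July 2020).
The standard-time date in Mirosa Sector, 26 July 2020, falls between 6 March and 5 September, so daylight saving is in effect and Mirosa Sector is at UTC+05:00.
22:45 UTC + 5h = 03:45 local (rolling into the next day, 26 July 2020).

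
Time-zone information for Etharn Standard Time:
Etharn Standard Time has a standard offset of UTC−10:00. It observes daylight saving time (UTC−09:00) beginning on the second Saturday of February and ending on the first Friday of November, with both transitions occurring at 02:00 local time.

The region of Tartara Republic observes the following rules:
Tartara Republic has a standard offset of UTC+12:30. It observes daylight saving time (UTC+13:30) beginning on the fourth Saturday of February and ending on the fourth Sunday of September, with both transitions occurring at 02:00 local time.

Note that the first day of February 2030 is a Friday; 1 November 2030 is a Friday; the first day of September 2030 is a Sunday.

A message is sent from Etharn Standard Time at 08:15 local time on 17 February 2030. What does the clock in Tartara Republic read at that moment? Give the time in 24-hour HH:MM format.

1 February 2030 is a Friday, so the first Saturday is February 2 and the second is February 9.
1 November 2030 is a Friday, so the first Friday is November 1.
17 February 2030 falls between 9 February and 1 November, so daylight saving is in effect and Etharn Standard Time is at UTC−09:00.
08:15 Etharn Standard Time + 9h = 17:15 UTC.
1 February 2030 is a Friday, so the first Saturday is February 2 and the fourth is February 23.
1 September 2030 is a Sunday, so the first Sunday is September 1 and the fourth is September 22.
At the standard offset (UTC+12:30), 17:15 UTC + 12h30m = 05:45 Tartara Republic standard time (rolling into the next day, 18 February 2030).
The standard-time date in Tartara Republic, 18 February 2030, is outside the daylight-saving period (23 February – 22 September), so Tartara Republic is on standard time, UTC+12:30.
17:15 UTC + 12h30m = 05:45 Tartara Republic (rolling into the next day, 18 February 2030).

05:45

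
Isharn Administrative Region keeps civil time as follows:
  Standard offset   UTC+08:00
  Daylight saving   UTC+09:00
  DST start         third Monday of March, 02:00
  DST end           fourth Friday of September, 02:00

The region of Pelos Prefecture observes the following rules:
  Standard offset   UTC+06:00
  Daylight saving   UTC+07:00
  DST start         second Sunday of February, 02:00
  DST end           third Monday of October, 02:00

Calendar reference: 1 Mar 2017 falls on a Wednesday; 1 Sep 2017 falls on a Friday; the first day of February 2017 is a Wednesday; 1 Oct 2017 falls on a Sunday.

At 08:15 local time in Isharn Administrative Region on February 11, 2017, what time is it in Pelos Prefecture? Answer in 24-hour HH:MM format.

1 March 2017 is a Wednesday, so the first Monday is March 6 and the third is March 20.
1 September 2017 is a Friday, so the first Friday is September 1 and the fourth is September 22.
February 11, 2017 does not fall between 20 March and 22 September, so daylight saving is not in effect and Isharn Administrative Region is at UTC+08:00.
08:15 Isharn Administrative Region − 8h = 00:15 UTC.
1 February 2017 is a Wednesday, so the first Sunday is February 5 and the second is February 12.
1 October 2017 is a Sunday, so the first Monday is October 2 and the third is October 16.
At the standard offset (UTC+06:00), 00:15 UTC + 6h = 06:15 Pelos Prefecture standard time.
The standard-time date in Pelos Prefecture, February 11, 2017, is outside the daylight-saving period (12 February – 16 October), so Pelos Prefecture is on standard time, UTC+06:00.
00:15 UTC + 6h = 06:15 Pelos Prefecture.

06:15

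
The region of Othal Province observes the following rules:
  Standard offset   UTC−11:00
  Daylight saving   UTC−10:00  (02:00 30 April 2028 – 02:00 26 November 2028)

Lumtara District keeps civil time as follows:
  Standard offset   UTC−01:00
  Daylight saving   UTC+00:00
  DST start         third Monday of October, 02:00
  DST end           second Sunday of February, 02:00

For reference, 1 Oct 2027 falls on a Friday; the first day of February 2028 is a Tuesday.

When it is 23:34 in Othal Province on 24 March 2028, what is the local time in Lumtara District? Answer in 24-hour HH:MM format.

09:34

24 March 2028 does not fall between 30 April and 26 November, so daylight saving is not in effect and Othal Province is at UTC−11:00.
23:34 Othal Province + 11h = 10:34 UTC (rolling into the next day, 25 March 2028).
1 October 2027 is a Friday, so the first Monday is October 4 and the third is October 18.
1 February 2028 is a Tuesday, so the first Sunday is February 6 and the second is February 13.
At the standard offset (UTC−01:00), 10:34 UTC − 1h = 09:34 Lumtara District standard time.
Daylight saving runs 18 October 2027 – 13 February 2028; the standard-time date in Lumtara District, 25 March 2028, is outside that window, so Lumtara District is on standard time at UTC−01:00.
10:34 UTC − 1h = 09:34 Lumtara District.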